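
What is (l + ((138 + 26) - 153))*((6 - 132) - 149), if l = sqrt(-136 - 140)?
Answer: -3025 - 550*I*sqrt(69) ≈ -3025.0 - 4568.6*I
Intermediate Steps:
l = 2*I*sqrt(69) (l = sqrt(-276) = 2*I*sqrt(69) ≈ 16.613*I)
(l + ((138 + 26) - 153))*((6 - 132) - 149) = (2*I*sqrt(69) + ((138 + 26) - 153))*((6 - 132) - 149) = (2*I*sqrt(69) + (164 - 153))*(-126 - 149) = (2*I*sqrt(69) + 11)*(-275) = (11 + 2*I*sqrt(69))*(-275) = -3025 - 550*I*sqrt(69)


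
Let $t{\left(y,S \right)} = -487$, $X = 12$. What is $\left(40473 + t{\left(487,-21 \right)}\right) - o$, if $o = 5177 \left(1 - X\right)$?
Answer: $96933$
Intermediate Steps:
$o = -56947$ ($o = 5177 \left(1 - 12\right) = 5177 \left(-11\right) = -56947$)
$\left(40473 + t{\left(487,-21 \right)}\right) - o = \left(40473 - 487\right) - -56947 = 39986 + 56947 = 96933$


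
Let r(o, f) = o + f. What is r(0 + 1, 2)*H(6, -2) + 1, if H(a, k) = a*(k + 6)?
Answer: 73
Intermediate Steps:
r(o, f) = f + o
H(a, k) = a*(6 + k)
r(0 + 1, 2)*H(6, -2) + 1 = (2 + (0 + 1))*(6*(6 - 2)) + 1 = (2 + 1)*(6*4) + 1 = 3*24 + 1 = 72 + 1 = 73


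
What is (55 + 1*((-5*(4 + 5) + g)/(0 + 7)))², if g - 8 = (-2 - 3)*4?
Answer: 107584/49 ≈ 2195.6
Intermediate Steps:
g = -12 (g = 8 + (-2 - 3)*4 = 8 - 5*4 = 8 - 20 = -12)
(55 + 1*((-5*(4 + 5) + g)/(0 + 7)))² = (55 + 1*((-5*(4 + 5) - 12)/(0 + 7)))² = (55 + 1*((-5*9 - 12)/7))² = (55 + 1*((-45 - 12)*(⅐)))² = (55 + 1*(-57*⅐))² = (55 + 1*(-57/7))² = (55 - 57/7)² = (328/7)² = 107584/49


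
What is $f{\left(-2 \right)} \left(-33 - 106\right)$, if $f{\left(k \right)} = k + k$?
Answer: $556$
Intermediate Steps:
$f{\left(k \right)} = 2 k$
$f{\left(-2 \right)} \left(-33 - 106\right) = 2 \left(-2\right) \left(-33 - 106\right) = \left(-4\right) \left(-139\right) = 556$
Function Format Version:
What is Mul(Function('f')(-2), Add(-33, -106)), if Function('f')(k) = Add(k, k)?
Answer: 556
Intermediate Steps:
Function('f')(k) = Mul(2, k)
Mul(Function('f')(-2), Add(-33, -106)) = Mul(Mul(2, -2), Add(-33, -106)) = Mul(-4, -139) = 556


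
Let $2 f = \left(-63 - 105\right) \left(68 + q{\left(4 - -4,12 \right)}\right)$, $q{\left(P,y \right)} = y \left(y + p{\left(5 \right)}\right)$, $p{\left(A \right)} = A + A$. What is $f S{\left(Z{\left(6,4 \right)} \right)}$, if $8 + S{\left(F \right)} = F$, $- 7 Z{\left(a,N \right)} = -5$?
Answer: $203184$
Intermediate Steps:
$Z{\left(a,N \right)} = \frac{5}{7}$ ($Z{\left(a,N \right)} = \left(- \frac{1}{7}\right) \left(-5\right) = \frac{5}{7}$)
$S{\left(F \right)} = -8 + F$
$p{\left(A \right)} = 2 A$
$q{\left(P,y \right)} = y \left(10 + y\right)$ ($q{\left(P,y \right)} = y \left(y + 2 \cdot 5\right) = y \left(y + 10\right) = y \left(10 + y\right)$)
$f = -27888$ ($f = \frac{\left(-63 - 105\right) \left(68 + 12 \left(10 + 12\right)\right)}{2} = \frac{\left(-168\right) \left(68 + 12 \cdot 22\right)}{2} = \frac{\left(-168\right) \left(68 + 264\right)}{2} = \frac{\left(-168\right) 332}{2} = \frac{1}{2} \left(-55776\right) = -27888$)
$f S{\left(Z{\left(6,4 \right)} \right)} = - 27888 \left(-8 + \frac{5}{7}\right) = \left(-27888\right) \left(- \frac{51}{7}\right) = 203184$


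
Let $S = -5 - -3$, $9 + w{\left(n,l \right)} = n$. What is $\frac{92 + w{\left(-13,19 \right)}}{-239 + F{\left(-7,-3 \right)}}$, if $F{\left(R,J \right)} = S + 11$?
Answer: $- \frac{7}{23} \approx -0.30435$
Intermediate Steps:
$w{\left(n,l \right)} = -9 + n$
$S = -2$ ($S = -5 + 3 = -2$)
$F{\left(R,J \right)} = 9$ ($F{\left(R,J \right)} = -2 + 11 = 9$)
$\frac{92 + w{\left(-13,19 \right)}}{-239 + F{\left(-7,-3 \right)}} = \frac{92 - 22}{-239 + 9} = \frac{92 - 22}{-230} = 70 \left(- \frac{1}{230}\right) = - \frac{7}{23}$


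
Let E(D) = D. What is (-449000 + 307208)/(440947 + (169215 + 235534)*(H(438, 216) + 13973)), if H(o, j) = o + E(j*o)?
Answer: -23632/7354295363 ≈ -3.2134e-6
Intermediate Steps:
H(o, j) = o + j*o
(-449000 + 307208)/(440947 + (169215 + 235534)*(H(438, 216) + 13973)) = (-449000 + 307208)/(440947 + (169215 + 235534)*(438*(1 + 216) + 13973)) = -141792/(440947 + 404749*(438*217 + 13973)) = -141792/(440947 + 404749*(95046 + 13973)) = -141792/(440947 + 404749*109019) = -141792/(440947 + 44125331231) = -141792/44125772178 = -141792*1/44125772178 = -23632/7354295363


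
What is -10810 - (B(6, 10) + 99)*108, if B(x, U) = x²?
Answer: -25390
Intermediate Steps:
-10810 - (B(6, 10) + 99)*108 = -10810 - (6² + 99)*108 = -10810 - (36 + 99)*108 = -10810 - 135*108 = -10810 - 1*14580 = -10810 - 14580 = -25390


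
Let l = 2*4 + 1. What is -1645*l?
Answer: -14805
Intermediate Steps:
l = 9 (l = 8 + 1 = 9)
-1645*l = -1645*9 = -14805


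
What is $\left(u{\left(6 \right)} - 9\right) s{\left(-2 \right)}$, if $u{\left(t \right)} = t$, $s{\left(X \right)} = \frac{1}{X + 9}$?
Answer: $- \frac{3}{7} \approx -0.42857$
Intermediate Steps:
$s{\left(X \right)} = \frac{1}{9 + X}$
$\left(u{\left(6 \right)} - 9\right) s{\left(-2 \right)} = \frac{6 - 9}{9 - 2} = - \frac{3}{7}$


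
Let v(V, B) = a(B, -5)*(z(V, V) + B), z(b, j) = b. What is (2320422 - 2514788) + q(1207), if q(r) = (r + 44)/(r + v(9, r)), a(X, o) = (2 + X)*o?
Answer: -1428495445009/7349513 ≈ -1.9437e+5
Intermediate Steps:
a(X, o) = o*(2 + X)
v(V, B) = (-10 - 5*B)*(B + V) (v(V, B) = (-5*(2 + B))*(V + B) = (-10 - 5*B)*(B + V))
q(r) = (44 + r)/(r + 5*(-2 - r)*(9 + r)) (q(r) = (r + 44)/(r + 5*(-2 - r)*(r + 9)) = (44 + r)/(r + 5*(-2 - r)*(9 + r)))
(2320422 - 2514788) + q(1207) = (2320422 - 2514788) + (44 + 1207)/(1207 - 5*(2 + 1207)*(9 + 1207)) = -194366 + 1251/(1207 - 5*1209*1216) = -194366 + 1251/(1207 - 7350720) = -194366 + 1251/(-7349513) = -194366 - 1/7349513*1251 = -194366 - 1251/7349513 = -1428495445009/7349513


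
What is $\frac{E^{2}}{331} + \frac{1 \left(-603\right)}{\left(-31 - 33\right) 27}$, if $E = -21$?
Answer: $\frac{106849}{63552} \approx 1.6813$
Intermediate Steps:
$\frac{E^{2}}{331} + \frac{1 \left(-603\right)}{\left(-31 - 33\right) 27} = \frac{\left(-21\right)^{2}}{331} + \frac{1 \left(-603\right)}{\left(-31 - 33\right) 27} = 441 \cdot \frac{1}{331} - \frac{603}{\left(-64\right) 27} = \frac{441}{331} - \frac{603}{-1728} = \frac{441}{331} - - \frac{67}{192} = \frac{441}{331} + \frac{67}{192} = \frac{106849}{63552}$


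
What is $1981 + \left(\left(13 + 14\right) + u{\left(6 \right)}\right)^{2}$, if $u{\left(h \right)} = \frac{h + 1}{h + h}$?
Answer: $\frac{394825}{144} \approx 2741.8$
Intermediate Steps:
$u{\left(h \right)} = \frac{1 + h}{2 h}$
$1981 + \left(\left(13 + 14\right) + u{\left(6 \right)}\right)^{2} = 1981 + \left(\left(13 + 14\right) + \frac{1 + 6}{2 \cdot 6}\right)^{2} = 1981 + \left(27 + \frac{1}{2} \cdot \frac{1}{6} \cdot 7\right)^{2} = 1981 + \left(27 + \frac{7}{12}\right)^{2} = 1981 + \left(\frac{331}{12}\right)^{2} = 1981 + \frac{109561}{144} = \frac{394825}{144}$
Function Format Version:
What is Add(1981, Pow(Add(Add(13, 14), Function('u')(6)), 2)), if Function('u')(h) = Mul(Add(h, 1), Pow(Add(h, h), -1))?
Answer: Rational(394825, 144) ≈ 2741.8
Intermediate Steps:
Function('u')(h) = Mul(Rational(1, 2), Pow(h, -1), Add(1, h)) (Function('u')(h) = Mul(Add(1, h), Pow(Mul(2, h), -1)) = Mul(Add(1, h), Mul(Rational(1, 2), Pow(h, -1))) = Mul(Rational(1, 2), Pow(h, -1), Add(1, h)))
Add(1981, Pow(Add(Add(13, 14), Function('u')(6)), 2)) = Add(1981, Pow(Add(Add(13, 14), Mul(Rational(1, 2), Pow(6, -1), Add(1, 6))), 2)) = Add(1981, Pow(Add(27, Mul(Rational(1, 2), Rational(1, 6), 7)), 2)) = Add(1981, Pow(Add(27, Rational(7, 12)), 2)) = Add(1981, Pow(Rational(331, 12), 2)) = Add(1981, Rational(109561, 144)) = Rational(394825, 144)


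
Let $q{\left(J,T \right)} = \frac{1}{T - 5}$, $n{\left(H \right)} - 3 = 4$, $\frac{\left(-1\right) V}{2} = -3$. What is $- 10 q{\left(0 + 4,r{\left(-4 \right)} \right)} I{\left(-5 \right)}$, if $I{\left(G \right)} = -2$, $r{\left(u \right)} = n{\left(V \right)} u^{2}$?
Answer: $\frac{20}{107} \approx 0.18692$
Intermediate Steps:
$V = 6$ ($V = \left(-2\right) \left(-3\right) = 6$)
$n{\left(H \right)} = 7$ ($n{\left(H \right)} = 3 + 4 = 7$)
$r{\left(u \right)} = 7 u^{2}$
$q{\left(J,T \right)} = \frac{1}{-5 + T}$
$- 10 q{\left(0 + 4,r{\left(-4 \right)} \right)} I{\left(-5 \right)} = - \frac{10}{-5 + 7 \left(-4\right)^{2}} \left(-2\right) = - \frac{10}{-5 + 7 \cdot 16} \left(-2\right) = - \frac{10}{-5 + 112} \left(-2\right) = - \frac{10}{107} \left(-2\right) = \left(-10\right) \frac{1}{107} \left(-2\right) = \left(- \frac{10}{107}\right) \left(-2\right) = \frac{20}{107}$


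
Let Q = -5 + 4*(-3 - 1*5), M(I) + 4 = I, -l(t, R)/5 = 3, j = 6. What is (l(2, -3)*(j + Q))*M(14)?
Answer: 4650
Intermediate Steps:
l(t, R) = -15 (l(t, R) = -5*3 = -15)
M(I) = -4 + I
Q = -37 (Q = -5 + 4*(-3 - 5) = -5 + 4*(-8) = -5 - 32 = -37)
(l(2, -3)*(j + Q))*M(14) = (-15*(6 - 37))*(-4 + 14) = -15*(-31)*10 = 465*10 = 4650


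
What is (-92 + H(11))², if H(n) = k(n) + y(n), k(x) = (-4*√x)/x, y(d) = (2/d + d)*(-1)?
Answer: 1288401/121 + 9080*√11/121 ≈ 10897.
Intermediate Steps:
y(d) = -d - 2/d (y(d) = (d + 2/d)*(-1) = -d - 2/d)
k(x) = -4/√x
H(n) = -n - 4/√n - 2/n (H(n) = -4/√n + (-n - 2/n) = -n - 4/√n - 2/n)
(-92 + H(11))² = (-92 + (-1*11 - 4*√11/11 - 2/11))² = (-92 + (-11 - 4*√11/11 - 2*1/11))² = (-92 + (-11 - 4*√11/11 - 2/11))² = (-92 + (-123/11 - 4*√11/11))² = (-1135/11 - 4*√11/11)²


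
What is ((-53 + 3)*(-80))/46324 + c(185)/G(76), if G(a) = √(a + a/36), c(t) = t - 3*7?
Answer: 1000/11581 + 492*√703/703 ≈ 18.642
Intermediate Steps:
c(t) = -21 + t (c(t) = t - 21 = -21 + t)
G(a) = √37*√a/6 (G(a) = √(a + a*(1/36)) = √(a + a/36) = √(37*a/36) = √37*√a/6)
((-53 + 3)*(-80))/46324 + c(185)/G(76) = ((-53 + 3)*(-80))/46324 + (-21 + 185)/((√37*√76/6)) = -50*(-80)*(1/46324) + 164/((√37*(2*√19)/6)) = 4000*(1/46324) + 164/((√703/3)) = 1000/11581 + 164*(3*√703/703) = 1000/11581 + 492*√703/703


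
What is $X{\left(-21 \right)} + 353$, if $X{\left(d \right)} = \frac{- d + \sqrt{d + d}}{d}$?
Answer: $352 - \frac{i \sqrt{42}}{21} \approx 352.0 - 0.30861 i$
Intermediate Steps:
$X{\left(d \right)} = \frac{- d + \sqrt{2} \sqrt{d}}{d}$ ($X{\left(d \right)} = \frac{- d + \sqrt{2 d}}{d} = \frac{- d + \sqrt{2} \sqrt{d}}{d}$)
$X{\left(-21 \right)} + 353 = \left(-1 + \frac{\sqrt{2}}{i \sqrt{21}}\right) + 353 = \left(-1 + \sqrt{2} \left(- \frac{i \sqrt{21}}{21}\right)\right) + 353 = \left(-1 - \frac{i \sqrt{42}}{21}\right) + 353 = 352 - \frac{i \sqrt{42}}{21}$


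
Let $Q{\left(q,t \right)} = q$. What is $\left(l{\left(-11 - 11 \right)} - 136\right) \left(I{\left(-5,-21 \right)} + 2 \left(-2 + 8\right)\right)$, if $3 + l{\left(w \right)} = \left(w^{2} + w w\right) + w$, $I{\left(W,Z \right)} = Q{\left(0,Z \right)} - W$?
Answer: $13719$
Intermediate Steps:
$I{\left(W,Z \right)} = - W$ ($I{\left(W,Z \right)} = 0 - W = - W$)
$l{\left(w \right)} = -3 + w + 2 w^{2}$ ($l{\left(w \right)} = -3 + \left(\left(w^{2} + w w\right) + w\right) = -3 + \left(\left(w^{2} + w^{2}\right) + w\right) = -3 + \left(2 w^{2} + w\right) = -3 + \left(w + 2 w^{2}\right) = -3 + w + 2 w^{2}$)
$\left(l{\left(-11 - 11 \right)} - 136\right) \left(I{\left(-5,-21 \right)} + 2 \left(-2 + 8\right)\right) = \left(\left(-3 - 22 + 2 \left(-11 - 11\right)^{2}\right) - 136\right) \left(\left(-1\right) \left(-5\right) + 2 \left(-2 + 8\right)\right) = \left(\left(-3 - 22 + 2 \left(-11 - 11\right)^{2}\right) - 136\right) \left(5 + 2 \cdot 6\right) = \left(\left(-3 - 22 + 2 \left(-22\right)^{2}\right) - 136\right) \left(5 + 12\right) = \left(\left(-3 - 22 + 2 \cdot 484\right) - 136\right) 17 = \left(\left(-3 - 22 + 968\right) - 136\right) 17 = \left(943 - 136\right) 17 = 807 \cdot 17 = 13719$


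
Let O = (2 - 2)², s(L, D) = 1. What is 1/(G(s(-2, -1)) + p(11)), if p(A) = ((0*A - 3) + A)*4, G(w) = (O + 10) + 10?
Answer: 1/52 ≈ 0.019231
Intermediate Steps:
O = 0 (O = 0² = 0)
G(w) = 20 (G(w) = (0 + 10) + 10 = 10 + 10 = 20)
p(A) = -12 + 4*A (p(A) = ((0 - 3) + A)*4 = (-3 + A)*4 = -12 + 4*A)
1/(G(s(-2, -1)) + p(11)) = 1/(20 + (-12 + 4*11)) = 1/(20 + (-12 + 44)) = 1/(20 + 32) = 1/52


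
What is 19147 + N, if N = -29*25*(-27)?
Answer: 38722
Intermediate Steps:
N = 19575 (N = -725*(-27) = 19575)
19147 + N = 19147 + 19575 = 38722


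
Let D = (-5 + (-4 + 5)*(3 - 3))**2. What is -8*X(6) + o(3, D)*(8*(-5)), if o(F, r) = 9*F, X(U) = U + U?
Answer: -1176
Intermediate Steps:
X(U) = 2*U
D = 25 (D = (-5 + 1*0)**2 = (-5 + 0)**2 = (-5)**2 = 25)
-8*X(6) + o(3, D)*(8*(-5)) = -16*6 + (9*3)*(8*(-5)) = -8*12 + 27*(-40) = -96 - 1080 = -1176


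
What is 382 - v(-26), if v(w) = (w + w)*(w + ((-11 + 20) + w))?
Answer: -1854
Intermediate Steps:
v(w) = 2*w*(9 + 2*w) (v(w) = (2*w)*(w + (9 + w)) = (2*w)*(9 + 2*w) = 2*w*(9 + 2*w))
382 - v(-26) = 382 - 2*(-26)*(9 + 2*(-26)) = 382 - 2*(-26)*(9 - 52) = 382 - 2*(-26)*(-43) = 382 - 1*2236 = 382 - 2236 = -1854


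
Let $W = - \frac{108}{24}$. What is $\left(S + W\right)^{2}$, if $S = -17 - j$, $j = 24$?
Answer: $\frac{8281}{4} \approx 2070.3$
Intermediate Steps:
$S = -41$ ($S = -17 - 24 = -41$)
$W = - \frac{9}{2}$ ($W = \left(-108\right) \frac{1}{24} = - \frac{9}{2} \approx -4.5$)
$\left(S + W\right)^{2} = \left(-41 - \frac{9}{2}\right)^{2} = \left(- \frac{91}{2}\right)^{2} = \frac{8281}{4}$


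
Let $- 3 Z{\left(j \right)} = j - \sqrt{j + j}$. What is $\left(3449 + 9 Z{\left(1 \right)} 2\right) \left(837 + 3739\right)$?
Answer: $15755168 + 27456 \sqrt{2} \approx 1.5794 \cdot 10^{7}$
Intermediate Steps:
$Z{\left(j \right)} = - \frac{j}{3} + \frac{\sqrt{2} \sqrt{j}}{3}$ ($Z{\left(j \right)} = - \frac{j - \sqrt{j + j}}{3} = - \frac{j - \sqrt{2 j}}{3} = - \frac{j - \sqrt{2} \sqrt{j}}{3} = - \frac{j}{3} + \frac{\sqrt{2} \sqrt{j}}{3}$)
$\left(3449 + 9 Z{\left(1 \right)} 2\right) \left(837 + 3739\right) = \left(3449 + 9 \left(\left(- \frac{1}{3}\right) 1 + \frac{\sqrt{2} \sqrt{1}}{3}\right) 2\right) \left(837 + 3739\right) = \left(3449 + 9 \left(- \frac{1}{3} + \frac{1}{3} \sqrt{2} \cdot 1\right) 2\right) 4576 = \left(3449 + 9 \left(- \frac{1}{3} + \frac{\sqrt{2}}{3}\right) 2\right) 4576 = \left(3449 + \left(-3 + 3 \sqrt{2}\right) 2\right) 4576 = \left(3449 - \left(6 - 6 \sqrt{2}\right)\right) 4576 = \left(3443 + 6 \sqrt{2}\right) 4576 = 15755168 + 27456 \sqrt{2}$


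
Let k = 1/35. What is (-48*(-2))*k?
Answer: 96/35 ≈ 2.7429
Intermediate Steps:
k = 1/35 ≈ 0.028571
(-48*(-2))*k = -48*(-2)*(1/35) = 96*(1/35) = 96/35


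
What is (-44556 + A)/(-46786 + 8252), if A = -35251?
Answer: 79807/38534 ≈ 2.0711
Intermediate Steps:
(-44556 + A)/(-46786 + 8252) = (-44556 - 35251)/(-46786 + 8252) = -79807/(-38534) = -79807*(-1/38534) = 79807/38534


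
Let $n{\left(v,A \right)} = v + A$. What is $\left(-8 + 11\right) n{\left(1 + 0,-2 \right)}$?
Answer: $-3$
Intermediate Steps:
$n{\left(v,A \right)} = A + v$
$\left(-8 + 11\right) n{\left(1 + 0,-2 \right)} = \left(-8 + 11\right) \left(-2 + \left(1 + 0\right)\right) = 3 \left(-2 + 1\right) = 3 \left(-1\right) = -3$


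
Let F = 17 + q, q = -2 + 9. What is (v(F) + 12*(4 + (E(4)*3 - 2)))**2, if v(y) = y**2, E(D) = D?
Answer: 553536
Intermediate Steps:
q = 7
F = 24 (F = 17 + 7 = 24)
(v(F) + 12*(4 + (E(4)*3 - 2)))**2 = (24**2 + 12*(4 + (4*3 - 2)))**2 = (576 + 12*(4 + (12 - 2)))**2 = (576 + 12*(4 + 10))**2 = (576 + 12*14)**2 = (576 + 168)**2 = 744**2 = 553536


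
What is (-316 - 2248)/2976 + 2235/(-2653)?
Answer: -3363413/1973832 ≈ -1.7040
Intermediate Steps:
(-316 - 2248)/2976 + 2235/(-2653) = -2564*1/2976 + 2235*(-1/2653) = -641/744 - 2235/2653 = -3363413/1973832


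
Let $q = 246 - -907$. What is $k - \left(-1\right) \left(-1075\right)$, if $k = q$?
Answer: $78$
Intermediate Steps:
$q = 1153$ ($q = 246 + 907 = 1153$)
$k = 1153$
$k - \left(-1\right) \left(-1075\right) = 1153 - \left(-1\right) \left(-1075\right) = 1153 - 1075 = 78$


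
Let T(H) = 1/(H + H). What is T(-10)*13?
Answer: -13/20 ≈ -0.65000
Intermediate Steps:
T(H) = 1/(2*H)
T(-10)*13 = ((½)/(-10))*13 = ((½)*(-⅒))*13 = -1/20*13 = -13/20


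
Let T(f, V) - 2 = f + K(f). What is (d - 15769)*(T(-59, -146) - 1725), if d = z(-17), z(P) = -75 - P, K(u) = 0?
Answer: 28203714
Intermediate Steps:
T(f, V) = 2 + f (T(f, V) = 2 + (f + 0) = 2 + f)
d = -58 (d = -75 - 1*(-17) = -75 + 17 = -58)
(d - 15769)*(T(-59, -146) - 1725) = (-58 - 15769)*((2 - 59) - 1725) = -15827*(-57 - 1725) = -15827*(-1782) = 28203714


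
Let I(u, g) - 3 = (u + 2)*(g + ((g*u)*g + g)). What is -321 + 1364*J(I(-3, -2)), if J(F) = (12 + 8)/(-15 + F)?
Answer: 6499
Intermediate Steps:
I(u, g) = 3 + (2 + u)*(2*g + u*g²) (I(u, g) = 3 + (u + 2)*(g + ((g*u)*g + g)) = 3 + (2 + u)*(g + (u*g² + g)) = 3 + (2 + u)*(g + (g + u*g²)) = 3 + (2 + u)*(2*g + u*g²))
J(F) = 20/(-15 + F)
-321 + 1364*J(I(-3, -2)) = -321 + 1364*(20/(-15 + (3 + 4*(-2) + (-2)²*(-3)² + 2*(-2)*(-3) + 2*(-3)*(-2)²))) = -321 + 1364*(20/(-15 + (3 - 8 + 4*9 + 12 + 2*(-3)*4))) = -321 + 1364*(20/(-15 + (3 - 8 + 36 + 12 - 24))) = -321 + 1364*(20/(-15 + 19)) = -321 + 1364*(20/4) = -321 + 1364*(20*(¼)) = -321 + 1364*5 = -321 + 6820 = 6499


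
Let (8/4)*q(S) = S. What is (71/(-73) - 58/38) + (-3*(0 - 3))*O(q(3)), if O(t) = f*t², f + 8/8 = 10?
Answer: 997259/5548 ≈ 179.75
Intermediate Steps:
f = 9 (f = -1 + 10 = 9)
q(S) = S/2
O(t) = 9*t²
(71/(-73) - 58/38) + (-3*(0 - 3))*O(q(3)) = (71/(-73) - 58/38) + (-3*(0 - 3))*(9*((½)*3)²) = (71*(-1/73) - 58*1/38) + (-3*(-3))*(9*(3/2)²) = (-71/73 - 29/19) + 9*(9*(9/4)) = -3466/1387 + 9*(81/4) = -3466/1387 + 729/4 = 997259/5548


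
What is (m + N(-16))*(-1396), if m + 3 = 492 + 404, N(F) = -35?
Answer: -1197768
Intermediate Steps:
m = 893 (m = -3 + (492 + 404) = -3 + 896 = 893)
(m + N(-16))*(-1396) = (893 - 35)*(-1396) = 858*(-1396) = -1197768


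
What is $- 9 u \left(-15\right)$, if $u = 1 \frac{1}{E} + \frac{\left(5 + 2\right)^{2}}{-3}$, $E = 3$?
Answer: $-2160$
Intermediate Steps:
$u = -16$ ($u = 1 \cdot \frac{1}{3} + \frac{\left(5 + 2\right)^{2}}{-3} = 1 \cdot \frac{1}{3} + 7^{2} \left(- \frac{1}{3}\right) = \frac{1}{3} + 49 \left(- \frac{1}{3}\right) = \frac{1}{3} - \frac{49}{3} = -16$)
$- 9 u \left(-15\right) = \left(-9\right) \left(-16\right) \left(-15\right) = 144 \left(-15\right) = -2160$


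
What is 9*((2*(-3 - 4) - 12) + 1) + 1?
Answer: -224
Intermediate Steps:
9*((2*(-3 - 4) - 12) + 1) + 1 = 9*((2*(-7) - 12) + 1) + 1 = 9*((-14 - 12) + 1) + 1 = 9*(-26 + 1) + 1 = 9*(-25) + 1 = -225 + 1 = -224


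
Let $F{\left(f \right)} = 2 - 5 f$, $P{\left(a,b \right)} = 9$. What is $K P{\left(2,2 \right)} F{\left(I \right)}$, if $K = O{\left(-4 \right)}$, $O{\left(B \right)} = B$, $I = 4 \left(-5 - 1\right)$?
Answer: $-4392$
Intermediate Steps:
$I = -24$ ($I = 4 \left(-6\right) = -24$)
$K = -4$
$K P{\left(2,2 \right)} F{\left(I \right)} = \left(-4\right) 9 \left(2 - -120\right) = - 36 \left(2 + 120\right) = \left(-36\right) 122 = -4392$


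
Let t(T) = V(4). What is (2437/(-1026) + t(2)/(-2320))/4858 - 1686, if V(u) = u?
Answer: -2437028260763/1445449320 ≈ -1686.0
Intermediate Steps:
t(T) = 4
(2437/(-1026) + t(2)/(-2320))/4858 - 1686 = (2437/(-1026) + 4/(-2320))/4858 - 1686 = (2437*(-1/1026) + 4*(-1/2320))*(1/4858) - 1686 = (-2437/1026 - 1/580)*(1/4858) - 1686 = -707243/297540*1/4858 - 1686 = -707243/1445449320 - 1686 = -2437028260763/1445449320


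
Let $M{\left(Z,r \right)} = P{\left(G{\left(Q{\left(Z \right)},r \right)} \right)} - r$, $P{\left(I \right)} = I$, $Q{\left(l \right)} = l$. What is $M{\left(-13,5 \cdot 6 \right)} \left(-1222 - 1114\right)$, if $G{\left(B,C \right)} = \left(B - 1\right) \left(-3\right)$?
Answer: $-28032$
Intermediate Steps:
$G{\left(B,C \right)} = 3 - 3 B$ ($G{\left(B,C \right)} = \left(-1 + B\right) \left(-3\right) = 3 - 3 B$)
$M{\left(Z,r \right)} = 3 - r - 3 Z$ ($M{\left(Z,r \right)} = \left(3 - 3 Z\right) - r = 3 - r - 3 Z$)
$M{\left(-13,5 \cdot 6 \right)} \left(-1222 - 1114\right) = \left(3 - 5 \cdot 6 - -39\right) \left(-1222 - 1114\right) = \left(3 - 30 + 39\right) \left(-2336\right) = 12 \left(-2336\right) = -28032$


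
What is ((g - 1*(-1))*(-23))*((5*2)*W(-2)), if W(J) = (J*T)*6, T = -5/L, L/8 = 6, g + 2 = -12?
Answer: 7475/2 ≈ 3737.5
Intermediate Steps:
g = -14 (g = -2 - 12 = -14)
L = 48 (L = 8*6 = 48)
T = -5/48 ≈ -0.10417
W(J) = -5*J/8 (W(J) = (J*(-5/48))*6 = -5*J/48*6 = -5*J/8)
((g - 1*(-1))*(-23))*((5*2)*W(-2)) = ((-14 - 1*(-1))*(-23))*((5*2)*(-5/8*(-2))) = ((-14 + 1)*(-23))*(10*(5/4)) = -13*(-23)*(25/2) = 299*(25/2) = 7475/2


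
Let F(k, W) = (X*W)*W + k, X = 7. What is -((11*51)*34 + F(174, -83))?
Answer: -67471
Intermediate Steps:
F(k, W) = k + 7*W² (F(k, W) = (7*W)*W + k = 7*W² + k = k + 7*W²)
-((11*51)*34 + F(174, -83)) = -((11*51)*34 + (174 + 7*(-83)²)) = -(561*34 + (174 + 7*6889)) = -(19074 + (174 + 48223)) = -(19074 + 48397) = -1*67471 = -67471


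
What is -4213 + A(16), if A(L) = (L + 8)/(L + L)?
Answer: -16849/4 ≈ -4212.3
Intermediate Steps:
A(L) = (8 + L)/(2*L) (A(L) = (8 + L)/((2*L)) = (8 + L)*(1/(2*L)) = (8 + L)/(2*L))
-4213 + A(16) = -4213 + (½)*(8 + 16)/16 = -4213 + (½)*(1/16)*24 = -4213 + ¾ = -16849/4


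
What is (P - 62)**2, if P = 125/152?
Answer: 86471401/23104 ≈ 3742.7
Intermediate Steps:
P = 125/152 (P = 125*(1/152) = 125/152 ≈ 0.82237)
(P - 62)**2 = (125/152 - 62)**2 = (-9299/152)**2 = 86471401/23104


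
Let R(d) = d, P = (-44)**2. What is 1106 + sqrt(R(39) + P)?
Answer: 1106 + 5*sqrt(79) ≈ 1150.4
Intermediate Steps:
P = 1936
1106 + sqrt(R(39) + P) = 1106 + sqrt(39 + 1936) = 1106 + sqrt(1975) = 1106 + 5*sqrt(79)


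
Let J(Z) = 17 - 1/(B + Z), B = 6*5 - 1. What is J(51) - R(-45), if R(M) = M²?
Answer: -160641/80 ≈ -2008.0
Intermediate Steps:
B = 29 (B = 30 - 1 = 29)
J(Z) = 17 - 1/(29 + Z)
J(51) - R(-45) = (492 + 17*51)/(29 + 51) - 1*(-45)² = (492 + 867)/80 - 1*2025 = (1/80)*1359 - 2025 = 1359/80 - 2025 = -160641/80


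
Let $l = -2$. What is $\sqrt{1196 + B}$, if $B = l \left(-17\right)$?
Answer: $\sqrt{1230} \approx 35.071$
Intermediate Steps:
$B = 34$ ($B = \left(-2\right) \left(-17\right) = 34$)
$\sqrt{1196 + B} = \sqrt{1196 + 34} = \sqrt{1230}$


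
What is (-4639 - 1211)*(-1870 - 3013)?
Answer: 28565550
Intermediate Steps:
(-4639 - 1211)*(-1870 - 3013) = -5850*(-4883) = 28565550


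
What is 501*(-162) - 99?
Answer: -81261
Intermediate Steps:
501*(-162) - 99 = -81162 - 99 = -81261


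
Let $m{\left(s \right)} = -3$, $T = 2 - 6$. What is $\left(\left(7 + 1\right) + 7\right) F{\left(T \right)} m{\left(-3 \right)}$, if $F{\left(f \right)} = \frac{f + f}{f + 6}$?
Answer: $180$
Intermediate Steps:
$T = -4$ ($T = 2 - 6 = -4$)
$F{\left(f \right)} = \frac{2 f}{6 + f}$
$\left(\left(7 + 1\right) + 7\right) F{\left(T \right)} m{\left(-3 \right)} = \left(\left(7 + 1\right) + 7\right) 2 \left(-4\right) \frac{1}{6 - 4} \left(-3\right) = \left(8 + 7\right) 2 \left(-4\right) \frac{1}{2} \left(-3\right) = 15 \cdot 2 \left(-4\right) \frac{1}{2} \left(-3\right) = 15 \left(-4\right) \left(-3\right) = \left(-60\right) \left(-3\right) = 180$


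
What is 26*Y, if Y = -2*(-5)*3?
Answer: 780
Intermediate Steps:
Y = 30 (Y = 10*3 = 30)
26*Y = 26*30 = 780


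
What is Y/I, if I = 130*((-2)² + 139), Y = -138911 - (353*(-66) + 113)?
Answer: -4451/715 ≈ -6.2252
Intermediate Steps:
Y = -115726 (Y = -138911 - (-23298 + 113) = -138911 - 1*(-23185) = -138911 + 23185 = -115726)
I = 18590 (I = 130*(4 + 139) = 130*143 = 18590)
Y/I = -115726/18590 = -115726*1/18590 = -4451/715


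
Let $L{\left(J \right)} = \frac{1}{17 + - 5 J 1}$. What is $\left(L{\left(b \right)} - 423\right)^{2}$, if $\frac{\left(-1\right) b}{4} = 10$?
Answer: $\frac{8425404100}{47089} \approx 1.7893 \cdot 10^{5}$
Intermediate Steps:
$b = -40$ ($b = \left(-4\right) 10 = -40$)
$L{\left(J \right)} = \frac{1}{17 - 5 J}$
$\left(L{\left(b \right)} - 423\right)^{2} = \left(- \frac{1}{-17 + 5 \left(-40\right)} - 423\right)^{2} = \left(- \frac{1}{-17 - 200} - 423\right)^{2} = \left(- \frac{1}{-217} - 423\right)^{2} = \left(\left(-1\right) \left(- \frac{1}{217}\right) - 423\right)^{2} = \left(\frac{1}{217} - 423\right)^{2} = \left(- \frac{91790}{217}\right)^{2} = \frac{8425404100}{47089}$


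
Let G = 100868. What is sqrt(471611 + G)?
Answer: sqrt(572479) ≈ 756.62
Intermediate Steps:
sqrt(471611 + G) = sqrt(471611 + 100868) = sqrt(572479)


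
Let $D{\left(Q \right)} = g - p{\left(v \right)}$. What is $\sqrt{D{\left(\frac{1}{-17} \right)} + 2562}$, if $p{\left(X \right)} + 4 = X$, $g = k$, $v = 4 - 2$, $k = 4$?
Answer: $2 \sqrt{642} \approx 50.675$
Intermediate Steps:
$v = 2$
$g = 4$
$p{\left(X \right)} = -4 + X$
$D{\left(Q \right)} = 6$ ($D{\left(Q \right)} = 4 - \left(-4 + 2\right) = 4 - -2 = 4 + 2 = 6$)
$\sqrt{D{\left(\frac{1}{-17} \right)} + 2562} = \sqrt{6 + 2562} = \sqrt{2568} = 2 \sqrt{642}$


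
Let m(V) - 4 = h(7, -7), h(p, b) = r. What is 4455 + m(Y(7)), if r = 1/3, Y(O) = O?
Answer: 13378/3 ≈ 4459.3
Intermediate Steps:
r = ⅓ ≈ 0.33333
h(p, b) = ⅓
m(V) = 13/3 (m(V) = 4 + ⅓ = 13/3)
4455 + m(Y(7)) = 4455 + 13/3 = 13378/3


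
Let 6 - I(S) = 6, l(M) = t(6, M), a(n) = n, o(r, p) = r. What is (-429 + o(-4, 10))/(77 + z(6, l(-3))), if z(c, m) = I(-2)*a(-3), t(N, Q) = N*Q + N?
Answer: -433/77 ≈ -5.6234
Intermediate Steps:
t(N, Q) = N + N*Q
l(M) = 6 + 6*M (l(M) = 6*(1 + M) = 6 + 6*M)
I(S) = 0 (I(S) = 6 - 1*6 = 6 - 6 = 0)
z(c, m) = 0 (z(c, m) = 0*(-3) = 0)
(-429 + o(-4, 10))/(77 + z(6, l(-3))) = (-429 - 4)/(77 + 0) = -433/77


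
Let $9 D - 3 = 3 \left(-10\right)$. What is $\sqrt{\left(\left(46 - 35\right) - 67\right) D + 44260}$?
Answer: $2 \sqrt{11107} \approx 210.78$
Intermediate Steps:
$D = -3$ ($D = \frac{1}{3} + \frac{3 \left(-10\right)}{9} = \frac{1}{3} + \frac{1}{9} \left(-30\right) = \frac{1}{3} - \frac{10}{3} = -3$)
$\sqrt{\left(\left(46 - 35\right) - 67\right) D + 44260} = \sqrt{\left(\left(46 - 35\right) - 67\right) \left(-3\right) + 44260} = \sqrt{\left(11 - 67\right) \left(-3\right) + 44260} = \sqrt{\left(-56\right) \left(-3\right) + 44260} = \sqrt{168 + 44260} = \sqrt{44428} = 2 \sqrt{11107}$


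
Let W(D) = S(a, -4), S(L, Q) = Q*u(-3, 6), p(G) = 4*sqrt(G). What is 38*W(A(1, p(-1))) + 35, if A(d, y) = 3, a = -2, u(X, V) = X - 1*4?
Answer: 1099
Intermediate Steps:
u(X, V) = -4 + X (u(X, V) = X - 4 = -4 + X)
S(L, Q) = -7*Q (S(L, Q) = Q*(-4 - 3) = Q*(-7) = -7*Q)
W(D) = 28 (W(D) = -7*(-4) = 28)
38*W(A(1, p(-1))) + 35 = 38*28 + 35 = 1064 + 35 = 1099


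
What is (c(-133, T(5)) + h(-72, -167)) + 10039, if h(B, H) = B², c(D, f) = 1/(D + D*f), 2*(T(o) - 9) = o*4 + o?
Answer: 91109653/5985 ≈ 15223.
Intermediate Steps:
T(o) = 9 + 5*o/2 (T(o) = 9 + (o*4 + o)/2 = 9 + (4*o + o)/2 = 9 + (5*o)/2 = 9 + 5*o/2)
(c(-133, T(5)) + h(-72, -167)) + 10039 = (1/((-133)*(1 + (9 + (5/2)*5))) + (-72)²) + 10039 = (-1/(133*(1 + (9 + 25/2))) + 5184) + 10039 = (-1/(133*(1 + 43/2)) + 5184) + 10039 = (-1/(133*45/2) + 5184) + 10039 = (-1/133*2/45 + 5184) + 10039 = (-2/5985 + 5184) + 10039 = 31026238/5985 + 10039 = 91109653/5985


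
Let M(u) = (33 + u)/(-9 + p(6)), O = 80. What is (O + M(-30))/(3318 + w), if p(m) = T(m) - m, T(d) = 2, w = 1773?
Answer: 1037/66183 ≈ 0.015669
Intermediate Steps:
p(m) = 2 - m
M(u) = -33/13 - u/13 (M(u) = (33 + u)/(-9 + (2 - 1*6)) = (33 + u)/(-9 + (2 - 6)) = (33 + u)/(-9 - 4) = (33 + u)/(-13) = (33 + u)*(-1/13) = -33/13 - u/13)
(O + M(-30))/(3318 + w) = (80 + (-33/13 - 1/13*(-30)))/(3318 + 1773) = (80 + (-33/13 + 30/13))/5091 = (80 - 3/13)*(1/5091) = (1037/13)*(1/5091) = 1037/66183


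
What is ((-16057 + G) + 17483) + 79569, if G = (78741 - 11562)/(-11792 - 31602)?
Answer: 3514629851/43394 ≈ 80994.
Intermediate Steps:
G = -67179/43394 (G = 67179/(-43394) = 67179*(-1/43394) = -67179/43394 ≈ -1.5481)
((-16057 + G) + 17483) + 79569 = ((-16057 - 67179/43394) + 17483) + 79569 = (-696844637/43394 + 17483) + 79569 = 61812665/43394 + 79569 = 3514629851/43394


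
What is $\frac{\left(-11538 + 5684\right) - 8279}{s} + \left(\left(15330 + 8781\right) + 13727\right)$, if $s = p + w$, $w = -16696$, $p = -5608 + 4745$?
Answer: $\frac{221470525}{5853} \approx 37839.0$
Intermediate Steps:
$p = -863$
$s = -17559$ ($s = -863 - 16696 = -17559$)
$\frac{\left(-11538 + 5684\right) - 8279}{s} + \left(\left(15330 + 8781\right) + 13727\right) = \frac{\left(-11538 + 5684\right) - 8279}{-17559} + \left(\left(15330 + 8781\right) + 13727\right) = \left(-5854 - 8279\right) \left(- \frac{1}{17559}\right) + \left(24111 + 13727\right) = \left(-14133\right) \left(- \frac{1}{17559}\right) + 37838 = \frac{4711}{5853} + 37838 = \frac{221470525}{5853}$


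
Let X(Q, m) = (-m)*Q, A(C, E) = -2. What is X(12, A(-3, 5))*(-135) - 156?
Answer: -3396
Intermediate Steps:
X(Q, m) = -Q*m
X(12, A(-3, 5))*(-135) - 156 = -1*12*(-2)*(-135) - 156 = 24*(-135) - 156 = -3240 - 156 = -3396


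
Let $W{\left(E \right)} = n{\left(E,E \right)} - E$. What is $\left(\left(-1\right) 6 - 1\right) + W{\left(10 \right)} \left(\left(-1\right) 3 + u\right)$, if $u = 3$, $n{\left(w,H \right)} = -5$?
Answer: $-7$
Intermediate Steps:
$W{\left(E \right)} = -5 - E$
$\left(\left(-1\right) 6 - 1\right) + W{\left(10 \right)} \left(\left(-1\right) 3 + u\right) = \left(\left(-1\right) 6 - 1\right) + \left(-5 - 10\right) \left(\left(-1\right) 3 + 3\right) = \left(-6 - 1\right) + \left(-5 - 10\right) \left(-3 + 3\right) = -7 - 0 = -7 + 0 = -7$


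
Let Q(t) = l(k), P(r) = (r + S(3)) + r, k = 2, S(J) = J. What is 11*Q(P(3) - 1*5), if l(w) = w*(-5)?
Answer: -110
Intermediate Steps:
P(r) = 3 + 2*r (P(r) = (r + 3) + r = (3 + r) + r = 3 + 2*r)
l(w) = -5*w
Q(t) = -10 (Q(t) = -5*2 = -10)
11*Q(P(3) - 1*5) = 11*(-10) = -110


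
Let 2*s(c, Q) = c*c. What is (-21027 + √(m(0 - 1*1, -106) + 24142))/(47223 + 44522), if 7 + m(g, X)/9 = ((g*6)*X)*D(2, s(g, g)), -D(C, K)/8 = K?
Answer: -21027/91745 + 13*√7/91745 ≈ -0.22881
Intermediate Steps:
s(c, Q) = c²/2 (s(c, Q) = (c*c)/2 = c²/2)
D(C, K) = -8*K
m(g, X) = -63 - 216*X*g³ (m(g, X) = -63 + 9*(((g*6)*X)*(-4*g²)) = -63 + 9*(((6*g)*X)*(-4*g²)) = -63 + 9*((6*X*g)*(-4*g²)) = -63 + 9*(-24*X*g³) = -63 - 216*X*g³)
(-21027 + √(m(0 - 1*1, -106) + 24142))/(47223 + 44522) = (-21027 + √((-63 - 216*(-106)*(0 - 1*1)³) + 24142))/(47223 + 44522) = (-21027 + √((-63 - 216*(-106)*(0 - 1)³) + 24142))/91745 = (-21027 + √((-63 - 216*(-106)*(-1)³) + 24142))*(1/91745) = (-21027 + √((-63 - 216*(-106)*(-1)) + 24142))*(1/91745) = (-21027 + √((-63 - 22896) + 24142))*(1/91745) = (-21027 + √(-22959 + 24142))*(1/91745) = (-21027 + √1183)*(1/91745) = (-21027 + 13*√7)*(1/91745) = -21027/91745 + 13*√7/91745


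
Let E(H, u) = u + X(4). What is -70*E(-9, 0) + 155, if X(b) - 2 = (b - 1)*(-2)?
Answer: 435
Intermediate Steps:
X(b) = 4 - 2*b (X(b) = 2 + (b - 1)*(-2) = 2 + (-1 + b)*(-2) = 2 + (2 - 2*b) = 4 - 2*b)
E(H, u) = -4 + u (E(H, u) = u + (4 - 2*4) = u + (4 - 8) = u - 4 = -4 + u)
-70*E(-9, 0) + 155 = -70*(-4 + 0) + 155 = -70*(-4) + 155 = 280 + 155 = 435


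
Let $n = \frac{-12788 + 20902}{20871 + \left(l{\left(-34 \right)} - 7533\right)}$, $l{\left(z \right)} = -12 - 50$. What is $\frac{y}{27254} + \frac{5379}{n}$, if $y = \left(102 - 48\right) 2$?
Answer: $\frac{486563182932}{55284739} \approx 8801.0$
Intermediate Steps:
$y = 108$ ($y = 54 \cdot 2 = 108$)
$l{\left(z \right)} = -62$
$n = \frac{4057}{6638}$ ($n = \frac{-12788 + 20902}{20871 - 7595} = \frac{8114}{20871 - 7595} = \frac{8114}{13276} = 8114 \cdot \frac{1}{13276} = \frac{4057}{6638} \approx 0.61118$)
$\frac{y}{27254} + \frac{5379}{n} = \frac{108}{27254} + \frac{5379}{\frac{4057}{6638}} = 108 \cdot \frac{1}{27254} + 5379 \cdot \frac{6638}{4057} = \frac{54}{13627} + \frac{35705802}{4057} = \frac{486563182932}{55284739}$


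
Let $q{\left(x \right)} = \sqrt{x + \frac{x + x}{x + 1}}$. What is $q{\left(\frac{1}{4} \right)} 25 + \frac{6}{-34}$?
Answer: $- \frac{3}{17} + \frac{5 \sqrt{65}}{2} \approx 19.979$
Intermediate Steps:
$q{\left(x \right)} = \sqrt{x + \frac{2 x}{1 + x}}$
$q{\left(\frac{1}{4} \right)} 25 + \frac{6}{-34} = \sqrt{\frac{3 + \frac{1}{4}}{4 \left(1 + \frac{1}{4}\right)}} 25 + \frac{6}{-34} = \sqrt{\frac{3 + \frac{1}{4}}{4 \left(1 + \frac{1}{4}\right)}} 25 + 6 \left(- \frac{1}{34}\right) = \sqrt{\frac{1}{4} \frac{1}{\frac{5}{4}} \cdot \frac{13}{4}} \cdot 25 - \frac{3}{17} = \sqrt{\frac{1}{4} \cdot \frac{4}{5} \cdot \frac{13}{4}} \cdot 25 - \frac{3}{17} = \sqrt{\frac{13}{20}} \cdot 25 - \frac{3}{17} = \frac{\sqrt{65}}{10} \cdot 25 - \frac{3}{17} = \frac{5 \sqrt{65}}{2} - \frac{3}{17} = - \frac{3}{17} + \frac{5 \sqrt{65}}{2}$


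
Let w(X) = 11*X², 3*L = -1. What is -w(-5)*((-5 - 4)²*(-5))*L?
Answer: -37125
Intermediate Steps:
L = -⅓ (L = (⅓)*(-1) = -⅓ ≈ -0.33333)
-w(-5)*((-5 - 4)²*(-5))*L = -11*(-5)²*((-5 - 4)²*(-5))*(-⅓) = -11*25*((-9)²*(-5))*(-⅓) = -275*(81*(-5))*(-⅓) = -275*(-405*(-⅓)) = -275*135 = -1*37125 = -37125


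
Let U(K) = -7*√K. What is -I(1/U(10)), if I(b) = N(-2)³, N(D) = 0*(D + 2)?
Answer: 0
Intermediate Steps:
N(D) = 0 (N(D) = 0*(2 + D) = 0)
I(b) = 0 (I(b) = 0³ = 0)
-I(1/U(10)) = -1*0 = 0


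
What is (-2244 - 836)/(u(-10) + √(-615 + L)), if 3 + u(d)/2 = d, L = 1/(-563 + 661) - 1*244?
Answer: 7847840/150429 + 21560*I*√168362/150429 ≈ 52.17 + 58.808*I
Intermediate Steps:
L = -23911/98 (L = 1/98 - 244 = -23911/98 ≈ -243.99)
u(d) = -6 + 2*d
(-2244 - 836)/(u(-10) + √(-615 + L)) = (-2244 - 836)/((-6 + 2*(-10)) + √(-615 - 23911/98)) = -3080/((-6 - 20) + √(-84181/98)) = -3080/(-26 + I*√168362/14)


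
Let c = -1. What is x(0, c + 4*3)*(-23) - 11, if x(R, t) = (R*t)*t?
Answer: -11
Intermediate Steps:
x(R, t) = R*t²
x(0, c + 4*3)*(-23) - 11 = (0*(-1 + 4*3)²)*(-23) - 11 = (0*(-1 + 12)²)*(-23) - 11 = (0*11²)*(-23) - 11 = (0*121)*(-23) - 11 = 0*(-23) - 11 = 0 - 11 = -11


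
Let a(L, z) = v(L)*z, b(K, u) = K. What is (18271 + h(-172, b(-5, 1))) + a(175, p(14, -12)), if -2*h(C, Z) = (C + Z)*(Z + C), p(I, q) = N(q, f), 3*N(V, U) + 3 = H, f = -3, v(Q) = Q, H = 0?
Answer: 4863/2 ≈ 2431.5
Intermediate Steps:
N(V, U) = -1 (N(V, U) = -1 + (⅓)*0 = -1 + 0 = -1)
p(I, q) = -1
h(C, Z) = -(C + Z)²/2 (h(C, Z) = -(C + Z)*(Z + C)/2 = -(C + Z)*(C + Z)/2 = -(C + Z)²/2)
a(L, z) = L*z
(18271 + h(-172, b(-5, 1))) + a(175, p(14, -12)) = (18271 - (-172 - 5)²/2) + 175*(-1) = (18271 - ½*(-177)²) - 175 = (18271 - ½*31329) - 175 = (18271 - 31329/2) - 175 = 5213/2 - 175 = 4863/2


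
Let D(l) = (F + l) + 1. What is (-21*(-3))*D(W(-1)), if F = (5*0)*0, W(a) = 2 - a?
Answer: 252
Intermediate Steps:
F = 0 (F = 0*0 = 0)
D(l) = 1 + l (D(l) = (0 + l) + 1 = l + 1 = 1 + l)
(-21*(-3))*D(W(-1)) = (-21*(-3))*(1 + (2 - 1*(-1))) = 63*(1 + (2 + 1)) = 63*(1 + 3) = 63*4 = 252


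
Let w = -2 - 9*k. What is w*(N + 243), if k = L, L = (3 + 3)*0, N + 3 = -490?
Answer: 500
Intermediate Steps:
N = -493 (N = -3 - 490 = -493)
L = 0 (L = 6*0 = 0)
k = 0
w = -2 (w = -2 - 9*0 = -2 + 0 = -2)
w*(N + 243) = -2*(-493 + 243) = -2*(-250) = 500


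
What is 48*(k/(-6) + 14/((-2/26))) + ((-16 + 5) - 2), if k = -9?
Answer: -8677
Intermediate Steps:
48*(k/(-6) + 14/((-2/26))) + ((-16 + 5) - 2) = 48*(-9/(-6) + 14/((-2/26))) + ((-16 + 5) - 2) = 48*(-9*(-1/6) + 14/((-2*1/26))) + (-11 - 2) = 48*(3/2 + 14/(-1/13)) - 13 = 48*(3/2 + 14*(-13)) - 13 = 48*(3/2 - 182) - 13 = 48*(-361/2) - 13 = -8664 - 13 = -8677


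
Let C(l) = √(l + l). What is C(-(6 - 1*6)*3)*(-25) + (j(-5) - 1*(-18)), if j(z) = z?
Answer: 13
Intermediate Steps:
C(l) = √2*√l (C(l) = √(2*l) = √2*√l)
C(-(6 - 1*6)*3)*(-25) + (j(-5) - 1*(-18)) = (√2*√(-(6 - 1*6)*3))*(-25) + (-5 - 1*(-18)) = (√2*√(-(6 - 6)*3))*(-25) + (-5 + 18) = (√2*√(-1*0*3))*(-25) + 13 = (√2*√(0*3))*(-25) + 13 = (√2*√0)*(-25) + 13 = (√2*0)*(-25) + 13 = 0*(-25) + 13 = 0 + 13 = 13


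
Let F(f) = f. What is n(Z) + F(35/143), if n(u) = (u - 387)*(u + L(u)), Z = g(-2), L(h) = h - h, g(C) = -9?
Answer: 509687/143 ≈ 3564.2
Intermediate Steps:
L(h) = 0
Z = -9
n(u) = u*(-387 + u) (n(u) = (u - 387)*(u + 0) = (-387 + u)*u = u*(-387 + u))
n(Z) + F(35/143) = -9*(-387 - 9) + 35/143 = -9*(-396) + 35*(1/143) = 3564 + 35/143 = 509687/143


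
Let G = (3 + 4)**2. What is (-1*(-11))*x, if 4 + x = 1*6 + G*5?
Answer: 2717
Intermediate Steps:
G = 49 (G = 7**2 = 49)
x = 247 (x = -4 + (1*6 + 49*5) = -4 + (6 + 245) = -4 + 251 = 247)
(-1*(-11))*x = -1*(-11)*247 = 11*247 = 2717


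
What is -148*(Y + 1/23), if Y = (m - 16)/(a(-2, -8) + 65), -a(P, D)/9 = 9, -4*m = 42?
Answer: -46287/184 ≈ -251.56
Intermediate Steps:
m = -21/2 (m = -¼*42 = -21/2 ≈ -10.500)
a(P, D) = -81 (a(P, D) = -9*9 = -81)
Y = 53/32 (Y = (-21/2 - 16)/(-81 + 65) = -53/2/(-16) = -53/2*(-1/16) = 53/32 ≈ 1.6563)
-148*(Y + 1/23) = -148*(53/32 + 1/23) = -148*1251/736 = -46287/184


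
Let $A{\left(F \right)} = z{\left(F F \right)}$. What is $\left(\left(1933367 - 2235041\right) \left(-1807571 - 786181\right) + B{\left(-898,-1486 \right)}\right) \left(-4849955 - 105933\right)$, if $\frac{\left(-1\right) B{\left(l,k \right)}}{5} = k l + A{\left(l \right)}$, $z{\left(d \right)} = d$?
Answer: $-3877768447460018944$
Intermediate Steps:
$A{\left(F \right)} = F^{2}$ ($A{\left(F \right)} = F F = F^{2}$)
$B{\left(l,k \right)} = - 5 l^{2} - 5 k l$ ($B{\left(l,k \right)} = - 5 \left(k l + l^{2}\right) = - 5 \left(l^{2} + k l\right) = - 5 l^{2} - 5 k l$)
$\left(\left(1933367 - 2235041\right) \left(-1807571 - 786181\right) + B{\left(-898,-1486 \right)}\right) \left(-4849955 - 105933\right) = \left(\left(1933367 - 2235041\right) \left(-1807571 - 786181\right) + 5 \left(-898\right) \left(\left(-1\right) \left(-1486\right) - -898\right)\right) \left(-4849955 - 105933\right) = \left(\left(-301674\right) \left(-2593752\right) + 5 \left(-898\right) \left(1486 + 898\right)\right) \left(-4955888\right) = \left(782467540848 + 5 \left(-898\right) 2384\right) \left(-4955888\right) = \left(782467540848 - 10704160\right) \left(-4955888\right) = 782456836688 \left(-4955888\right) = -3877768447460018944$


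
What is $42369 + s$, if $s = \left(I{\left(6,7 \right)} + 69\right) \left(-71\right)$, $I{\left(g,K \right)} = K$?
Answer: $36973$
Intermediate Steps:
$s = -5396$ ($s = \left(7 + 69\right) \left(-71\right) = 76 \left(-71\right) = -5396$)
$42369 + s = 42369 - 5396 = 36973$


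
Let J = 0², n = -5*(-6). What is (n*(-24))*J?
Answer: 0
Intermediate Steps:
n = 30
J = 0
(n*(-24))*J = (30*(-24))*0 = -720*0 = 0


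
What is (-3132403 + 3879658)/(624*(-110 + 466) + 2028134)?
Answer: 747255/2250278 ≈ 0.33207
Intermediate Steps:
(-3132403 + 3879658)/(624*(-110 + 466) + 2028134) = 747255/(624*356 + 2028134) = 747255/(222144 + 2028134) = 747255/2250278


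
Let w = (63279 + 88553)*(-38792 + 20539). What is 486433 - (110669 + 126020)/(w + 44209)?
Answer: 1348073802227960/2771345287 ≈ 4.8643e+5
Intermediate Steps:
w = -2771389496 (w = 151832*(-18253) = -2771389496)
486433 - (110669 + 126020)/(w + 44209) = 486433 - (110669 + 126020)/(-2771389496 + 44209) = 486433 - 236689/(-2771345287) = 486433 - 236689*(-1)/2771345287 = 486433 - 1*(-236689/2771345287) = 486433 + 236689/2771345287 = 1348073802227960/2771345287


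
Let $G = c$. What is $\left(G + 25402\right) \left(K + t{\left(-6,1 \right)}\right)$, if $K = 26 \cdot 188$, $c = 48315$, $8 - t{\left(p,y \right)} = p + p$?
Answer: $361803036$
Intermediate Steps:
$t{\left(p,y \right)} = 8 - 2 p$ ($t{\left(p,y \right)} = 8 - \left(p + p\right) = 8 - 2 p$)
$K = 4888$
$G = 48315$
$\left(G + 25402\right) \left(K + t{\left(-6,1 \right)}\right) = \left(48315 + 25402\right) \left(4888 + \left(8 - -12\right)\right) = 73717 \left(4888 + \left(8 + 12\right)\right) = 73717 \left(4888 + 20\right) = 73717 \cdot 4908 = 361803036$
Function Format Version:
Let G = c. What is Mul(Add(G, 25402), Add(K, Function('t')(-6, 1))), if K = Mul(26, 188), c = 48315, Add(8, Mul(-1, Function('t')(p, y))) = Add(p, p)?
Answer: 361803036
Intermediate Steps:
Function('t')(p, y) = Add(8, Mul(-2, p)) (Function('t')(p, y) = Add(8, Mul(-1, Add(p, p))) = Add(8, Mul(-1, Mul(2, p))) = Add(8, Mul(-2, p)))
K = 4888
G = 48315
Mul(Add(G, 25402), Add(K, Function('t')(-6, 1))) = Mul(Add(48315, 25402), Add(4888, Add(8, Mul(-2, -6)))) = Mul(73717, Add(4888, Add(8, 12))) = Mul(73717, Add(4888, 20)) = Mul(73717, 4908) = 361803036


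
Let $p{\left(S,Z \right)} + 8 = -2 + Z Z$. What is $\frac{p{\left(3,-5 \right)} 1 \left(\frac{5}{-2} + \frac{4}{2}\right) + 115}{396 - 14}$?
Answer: $\frac{215}{764} \approx 0.28141$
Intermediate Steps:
$p{\left(S,Z \right)} = -10 + Z^{2}$ ($p{\left(S,Z \right)} = -8 + \left(-2 + Z Z\right) = -8 + \left(-2 + Z^{2}\right) = -10 + Z^{2}$)
$\frac{p{\left(3,-5 \right)} 1 \left(\frac{5}{-2} + \frac{4}{2}\right) + 115}{396 - 14} = \frac{\left(-10 + \left(-5\right)^{2}\right) 1 \left(\frac{5}{-2} + \frac{4}{2}\right) + 115}{396 - 14} = \frac{\left(-10 + 25\right) 1 \left(5 \left(- \frac{1}{2}\right) + 4 \cdot \frac{1}{2}\right) + 115}{382} = \left(15 \cdot 1 \left(- \frac{5}{2} + 2\right) + 115\right) \frac{1}{382} = \left(15 \left(- \frac{1}{2}\right) + 115\right) \frac{1}{382} = \left(- \frac{15}{2} + 115\right) \frac{1}{382} = \frac{215}{2} \cdot \frac{1}{382} = \frac{215}{764}$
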